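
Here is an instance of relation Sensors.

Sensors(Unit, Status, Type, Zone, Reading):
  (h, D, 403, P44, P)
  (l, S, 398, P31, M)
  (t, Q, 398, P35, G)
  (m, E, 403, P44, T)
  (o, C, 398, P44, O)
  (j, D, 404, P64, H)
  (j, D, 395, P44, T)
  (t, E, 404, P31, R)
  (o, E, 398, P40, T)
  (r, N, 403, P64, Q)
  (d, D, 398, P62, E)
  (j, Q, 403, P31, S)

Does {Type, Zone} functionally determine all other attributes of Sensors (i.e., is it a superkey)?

Two distinct rows share (Type=403, Zone=P44), so {Type, Zone} does not determine every attribute — not a superkey.

No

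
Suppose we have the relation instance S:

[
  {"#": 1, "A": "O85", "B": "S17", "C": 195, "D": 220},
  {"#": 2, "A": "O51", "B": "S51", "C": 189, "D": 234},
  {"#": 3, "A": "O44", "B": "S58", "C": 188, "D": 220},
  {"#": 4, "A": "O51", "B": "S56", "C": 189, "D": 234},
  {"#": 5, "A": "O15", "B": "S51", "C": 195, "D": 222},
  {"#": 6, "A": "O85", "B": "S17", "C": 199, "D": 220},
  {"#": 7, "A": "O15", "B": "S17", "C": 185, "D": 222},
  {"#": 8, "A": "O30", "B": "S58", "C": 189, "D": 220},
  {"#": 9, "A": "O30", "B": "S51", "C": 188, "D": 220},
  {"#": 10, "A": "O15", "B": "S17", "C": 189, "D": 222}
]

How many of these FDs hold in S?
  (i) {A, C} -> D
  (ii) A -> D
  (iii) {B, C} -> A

3

(i) {A, C} -> D: every LHS value maps to a single RHS value — holds.
(ii) A -> D: every LHS value maps to a single RHS value — holds.
(iii) {B, C} -> A: every LHS value maps to a single RHS value — holds.
3 of the 3 dependencies hold.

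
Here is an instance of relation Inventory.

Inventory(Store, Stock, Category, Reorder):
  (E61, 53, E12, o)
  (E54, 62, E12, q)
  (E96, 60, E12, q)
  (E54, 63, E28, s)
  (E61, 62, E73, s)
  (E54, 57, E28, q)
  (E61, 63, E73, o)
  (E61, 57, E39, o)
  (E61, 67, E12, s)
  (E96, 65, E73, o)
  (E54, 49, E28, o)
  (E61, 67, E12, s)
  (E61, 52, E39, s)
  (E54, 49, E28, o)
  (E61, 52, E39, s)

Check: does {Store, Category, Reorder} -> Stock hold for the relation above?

(Store=E61, Category=E12, Reorder=o): 1 row → Stock = 53 ✓
(Store=E54, Category=E12, Reorder=q): 1 row → Stock = 62 ✓
(Store=E96, Category=E12, Reorder=q): 1 row → Stock = 60 ✓
(Store=E54, Category=E28, Reorder=s): 1 row → Stock = 63 ✓
(Store=E61, Category=E73, Reorder=s): 1 row → Stock = 62 ✓
(Store=E54, Category=E28, Reorder=q): 1 row → Stock = 57 ✓
(Store=E61, Category=E73, Reorder=o): 1 row → Stock = 63 ✓
(Store=E61, Category=E39, Reorder=o): 1 row → Stock = 57 ✓
(Store=E61, Category=E12, Reorder=s): 2 rows → Stock = 67, 67 ✓
(Store=E96, Category=E73, Reorder=o): 1 row → Stock = 65 ✓
(Store=E54, Category=E28, Reorder=o): 2 rows → Stock = 49, 49 ✓
(Store=E61, Category=E39, Reorder=s): 2 rows → Stock = 52, 52 ✓
Every {Store, Category, Reorder} value is associated with a single Stock value, so {Store, Category, Reorder} -> Stock holds.

Yes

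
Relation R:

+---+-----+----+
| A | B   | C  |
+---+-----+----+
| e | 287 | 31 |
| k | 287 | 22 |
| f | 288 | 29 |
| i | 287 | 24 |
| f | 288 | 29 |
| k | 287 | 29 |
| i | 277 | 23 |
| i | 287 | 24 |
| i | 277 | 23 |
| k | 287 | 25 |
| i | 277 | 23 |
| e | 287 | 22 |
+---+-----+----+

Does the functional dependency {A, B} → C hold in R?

No

(A=e, B=287): 2 rows → C takes values {31, 22} — violation
(A=k, B=287): 3 rows → C takes values {22, 29, 25} — violation
(A=f, B=288): 2 rows → C = 29, 29 ✓
(A=i, B=287): 2 rows → C = 24, 24 ✓
(A=i, B=277): 3 rows → C = 23, 23, 23 ✓
Two rows agree on {A, B} but differ on C, so {A, B} → C does not hold.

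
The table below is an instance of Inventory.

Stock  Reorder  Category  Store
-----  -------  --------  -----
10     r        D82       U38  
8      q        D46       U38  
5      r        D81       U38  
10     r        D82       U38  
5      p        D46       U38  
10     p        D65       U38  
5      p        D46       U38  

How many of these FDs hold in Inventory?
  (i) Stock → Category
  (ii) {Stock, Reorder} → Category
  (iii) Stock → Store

2

(i) Stock → Category: Stock=10: 3 rows → Category takes values {D82, D65} — violation; Stock=5: 3 rows → Category takes values {D81, D46} — violation — fails.
(ii) {Stock, Reorder} → Category: every LHS value maps to a single RHS value — holds.
(iii) Stock → Store: every LHS value maps to a single RHS value — holds.
2 of the 3 dependencies hold.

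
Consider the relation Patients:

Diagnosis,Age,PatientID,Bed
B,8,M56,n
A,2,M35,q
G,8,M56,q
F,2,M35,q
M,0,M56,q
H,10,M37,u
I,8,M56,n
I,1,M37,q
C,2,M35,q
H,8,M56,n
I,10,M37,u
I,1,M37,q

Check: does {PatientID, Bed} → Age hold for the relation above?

(PatientID=M56, Bed=n): 3 rows → Age = 8, 8, 8 ✓
(PatientID=M35, Bed=q): 3 rows → Age = 2, 2, 2 ✓
(PatientID=M56, Bed=q): 2 rows → Age takes values {8, 0} — violation
(PatientID=M37, Bed=u): 2 rows → Age = 10, 10 ✓
(PatientID=M37, Bed=q): 2 rows → Age = 1, 1 ✓
Two rows agree on {PatientID, Bed} but differ on Age, so {PatientID, Bed} → Age does not hold.

No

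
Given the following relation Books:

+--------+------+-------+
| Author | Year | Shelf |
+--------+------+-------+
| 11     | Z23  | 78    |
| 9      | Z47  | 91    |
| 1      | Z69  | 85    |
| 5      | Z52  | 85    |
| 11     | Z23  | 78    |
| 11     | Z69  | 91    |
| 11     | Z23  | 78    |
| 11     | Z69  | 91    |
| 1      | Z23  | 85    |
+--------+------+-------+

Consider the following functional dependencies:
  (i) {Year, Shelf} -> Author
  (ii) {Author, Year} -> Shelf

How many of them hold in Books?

(i) {Year, Shelf} -> Author: every LHS value maps to a single RHS value — holds.
(ii) {Author, Year} -> Shelf: every LHS value maps to a single RHS value — holds.
2 of the 2 dependencies hold.

2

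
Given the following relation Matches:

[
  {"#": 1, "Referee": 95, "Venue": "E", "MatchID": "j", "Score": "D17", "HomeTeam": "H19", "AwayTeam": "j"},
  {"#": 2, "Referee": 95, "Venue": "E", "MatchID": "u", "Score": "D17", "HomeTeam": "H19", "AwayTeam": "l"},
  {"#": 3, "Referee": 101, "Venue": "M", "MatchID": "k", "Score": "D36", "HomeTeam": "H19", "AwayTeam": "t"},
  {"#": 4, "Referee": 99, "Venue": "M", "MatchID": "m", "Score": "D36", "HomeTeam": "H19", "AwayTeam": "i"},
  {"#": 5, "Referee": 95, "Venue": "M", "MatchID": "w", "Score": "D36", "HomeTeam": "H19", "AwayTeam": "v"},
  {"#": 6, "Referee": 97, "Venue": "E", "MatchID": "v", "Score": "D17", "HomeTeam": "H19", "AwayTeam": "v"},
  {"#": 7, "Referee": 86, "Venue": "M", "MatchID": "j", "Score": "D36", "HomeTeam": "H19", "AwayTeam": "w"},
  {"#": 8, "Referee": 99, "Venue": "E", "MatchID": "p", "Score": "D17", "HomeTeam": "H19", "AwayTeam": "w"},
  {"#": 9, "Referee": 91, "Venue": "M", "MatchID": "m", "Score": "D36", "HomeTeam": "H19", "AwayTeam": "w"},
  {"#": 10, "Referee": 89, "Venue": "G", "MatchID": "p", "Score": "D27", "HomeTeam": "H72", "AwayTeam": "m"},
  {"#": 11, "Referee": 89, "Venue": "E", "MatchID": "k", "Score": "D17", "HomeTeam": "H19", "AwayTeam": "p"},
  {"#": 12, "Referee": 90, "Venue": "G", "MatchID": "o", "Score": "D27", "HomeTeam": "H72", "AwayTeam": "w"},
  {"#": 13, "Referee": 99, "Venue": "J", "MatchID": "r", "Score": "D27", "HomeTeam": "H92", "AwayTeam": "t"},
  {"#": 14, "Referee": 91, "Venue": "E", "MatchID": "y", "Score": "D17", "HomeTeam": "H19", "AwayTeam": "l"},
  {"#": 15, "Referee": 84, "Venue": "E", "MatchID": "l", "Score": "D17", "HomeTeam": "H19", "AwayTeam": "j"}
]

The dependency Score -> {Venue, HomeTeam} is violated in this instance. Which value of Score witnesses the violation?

Score=D17: rows 1, 2, 6, 8, 11, 14, 15 → {Venue,HomeTeam} = (E, H19), (E, H19), (E, H19), (E, H19), (E, H19), (E, H19), (E, H19) ✓
Score=D36: rows 3, 4, 5, 7, 9 → {Venue,HomeTeam} = (M, H19), (M, H19), (M, H19), (M, H19), (M, H19) ✓
Score=D27: rows 10, 12, 13 → {Venue,HomeTeam} takes values {(G, H72), (J, H92)} — violation
The only Score value with inconsistent RHS is Score=D27.

D27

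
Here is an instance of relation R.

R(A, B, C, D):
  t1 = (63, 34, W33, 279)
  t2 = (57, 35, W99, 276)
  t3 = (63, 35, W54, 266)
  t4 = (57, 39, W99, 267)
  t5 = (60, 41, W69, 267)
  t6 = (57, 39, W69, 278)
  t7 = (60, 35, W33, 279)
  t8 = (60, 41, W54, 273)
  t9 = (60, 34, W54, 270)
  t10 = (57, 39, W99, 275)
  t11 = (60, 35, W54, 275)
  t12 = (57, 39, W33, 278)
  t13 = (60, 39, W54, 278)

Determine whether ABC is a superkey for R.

No

Rows 4 and 10 have the same ABC value (A=57, B=39, C=W99) but are distinct tuples, so ABC does not determine every attribute — not a superkey.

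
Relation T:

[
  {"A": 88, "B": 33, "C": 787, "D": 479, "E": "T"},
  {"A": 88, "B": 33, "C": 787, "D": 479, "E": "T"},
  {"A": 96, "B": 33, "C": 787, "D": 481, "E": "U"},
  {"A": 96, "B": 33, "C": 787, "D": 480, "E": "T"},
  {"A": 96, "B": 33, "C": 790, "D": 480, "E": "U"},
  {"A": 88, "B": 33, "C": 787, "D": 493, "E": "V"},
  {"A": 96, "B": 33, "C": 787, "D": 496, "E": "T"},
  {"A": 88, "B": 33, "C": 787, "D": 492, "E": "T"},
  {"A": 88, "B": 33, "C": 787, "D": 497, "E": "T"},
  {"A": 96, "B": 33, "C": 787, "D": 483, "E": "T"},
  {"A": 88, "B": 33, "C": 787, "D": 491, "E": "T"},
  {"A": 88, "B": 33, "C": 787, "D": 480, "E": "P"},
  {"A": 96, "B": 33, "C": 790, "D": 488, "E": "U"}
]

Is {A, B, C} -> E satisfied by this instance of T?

(A=88, B=33, C=787): 7 rows → E takes values {T, V, P} — violation
(A=96, B=33, C=787): 4 rows → E takes values {U, T} — violation
(A=96, B=33, C=790): 2 rows → E = U, U ✓
Two rows agree on {A, B, C} but differ on E, so {A, B, C} -> E does not hold.

No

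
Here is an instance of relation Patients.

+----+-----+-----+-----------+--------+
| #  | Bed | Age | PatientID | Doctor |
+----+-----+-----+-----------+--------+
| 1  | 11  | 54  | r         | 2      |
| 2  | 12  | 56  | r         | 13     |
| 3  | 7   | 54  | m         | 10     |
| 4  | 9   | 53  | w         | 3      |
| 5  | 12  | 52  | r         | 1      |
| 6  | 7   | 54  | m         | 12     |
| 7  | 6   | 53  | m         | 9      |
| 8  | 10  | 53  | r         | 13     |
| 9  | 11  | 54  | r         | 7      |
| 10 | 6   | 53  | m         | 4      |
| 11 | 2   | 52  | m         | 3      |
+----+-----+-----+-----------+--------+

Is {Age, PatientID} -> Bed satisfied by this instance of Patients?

Yes

(Age=54, PatientID=r): rows 1, 9 → Bed = 11, 11 ✓
(Age=56, PatientID=r): row 2 → Bed = 12 ✓
(Age=54, PatientID=m): rows 3, 6 → Bed = 7, 7 ✓
(Age=53, PatientID=w): row 4 → Bed = 9 ✓
(Age=52, PatientID=r): row 5 → Bed = 12 ✓
(Age=53, PatientID=m): rows 7, 10 → Bed = 6, 6 ✓
(Age=53, PatientID=r): row 8 → Bed = 10 ✓
(Age=52, PatientID=m): row 11 → Bed = 2 ✓
Every {Age, PatientID} value is associated with a single Bed value, so {Age, PatientID} -> Bed holds.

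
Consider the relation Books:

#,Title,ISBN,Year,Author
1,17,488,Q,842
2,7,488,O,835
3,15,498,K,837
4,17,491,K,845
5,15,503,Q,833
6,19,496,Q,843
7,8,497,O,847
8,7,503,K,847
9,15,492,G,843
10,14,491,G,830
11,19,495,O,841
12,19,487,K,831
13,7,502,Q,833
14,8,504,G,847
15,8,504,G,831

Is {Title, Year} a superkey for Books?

No

Rows 14 and 15 have the same {Title, Year} value (Title=8, Year=G) but are distinct tuples, so {Title, Year} does not determine every attribute — not a superkey.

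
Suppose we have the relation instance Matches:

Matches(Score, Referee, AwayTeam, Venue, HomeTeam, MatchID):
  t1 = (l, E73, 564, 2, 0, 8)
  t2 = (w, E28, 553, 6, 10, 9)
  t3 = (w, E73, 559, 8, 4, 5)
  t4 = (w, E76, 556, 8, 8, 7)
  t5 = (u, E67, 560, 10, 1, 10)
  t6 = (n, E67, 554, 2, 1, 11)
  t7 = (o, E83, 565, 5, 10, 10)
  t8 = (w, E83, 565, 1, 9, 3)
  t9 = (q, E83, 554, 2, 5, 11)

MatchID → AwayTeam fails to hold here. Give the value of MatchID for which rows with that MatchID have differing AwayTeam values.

10

MatchID=8: row 1 → AwayTeam = 564 ✓
MatchID=9: row 2 → AwayTeam = 553 ✓
MatchID=5: row 3 → AwayTeam = 559 ✓
MatchID=7: row 4 → AwayTeam = 556 ✓
MatchID=10: rows 5, 7 → AwayTeam takes values {560, 565} — violation
MatchID=11: rows 6, 9 → AwayTeam = 554, 554 ✓
MatchID=3: row 8 → AwayTeam = 565 ✓
The only MatchID value with inconsistent AwayTeam is MatchID=10.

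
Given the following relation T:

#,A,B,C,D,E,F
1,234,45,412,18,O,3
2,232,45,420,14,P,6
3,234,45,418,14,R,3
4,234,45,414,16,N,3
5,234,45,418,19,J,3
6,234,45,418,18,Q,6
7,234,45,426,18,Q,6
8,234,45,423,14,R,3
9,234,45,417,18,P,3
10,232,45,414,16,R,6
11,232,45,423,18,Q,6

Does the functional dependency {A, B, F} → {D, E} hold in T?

No

(A=234, B=45, F=3): rows 1, 3, 4, 5, 8, 9 → {D,E} takes values {(18, O), (14, R), (16, N), (19, J), (18, P)} — violation
(A=232, B=45, F=6): rows 2, 10, 11 → {D,E} takes values {(14, P), (16, R), (18, Q)} — violation
(A=234, B=45, F=6): rows 6, 7 → {D,E} = (18, Q), (18, Q) ✓
Two rows agree on {A, B, F} but differ on {D, E}, so {A, B, F} → {D, E} does not hold.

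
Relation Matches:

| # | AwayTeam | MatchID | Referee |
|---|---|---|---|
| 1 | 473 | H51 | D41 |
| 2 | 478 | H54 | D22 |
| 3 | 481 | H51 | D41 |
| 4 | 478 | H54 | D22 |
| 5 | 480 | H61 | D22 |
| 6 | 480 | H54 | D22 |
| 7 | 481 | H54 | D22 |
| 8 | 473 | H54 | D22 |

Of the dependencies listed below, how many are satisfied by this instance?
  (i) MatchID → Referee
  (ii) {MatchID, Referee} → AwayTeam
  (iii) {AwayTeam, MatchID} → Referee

2

(i) MatchID → Referee: every LHS value maps to a single RHS value — holds.
(ii) {MatchID, Referee} → AwayTeam: (MatchID=H51, Referee=D41): rows 1, 3 → AwayTeam takes values {473, 481} — violation; (MatchID=H54, Referee=D22): rows 2, 4, 6, 7, 8 → AwayTeam takes values {478, 480, 481, 473} — violation — fails.
(iii) {AwayTeam, MatchID} → Referee: every LHS value maps to a single RHS value — holds.
2 of the 3 dependencies hold.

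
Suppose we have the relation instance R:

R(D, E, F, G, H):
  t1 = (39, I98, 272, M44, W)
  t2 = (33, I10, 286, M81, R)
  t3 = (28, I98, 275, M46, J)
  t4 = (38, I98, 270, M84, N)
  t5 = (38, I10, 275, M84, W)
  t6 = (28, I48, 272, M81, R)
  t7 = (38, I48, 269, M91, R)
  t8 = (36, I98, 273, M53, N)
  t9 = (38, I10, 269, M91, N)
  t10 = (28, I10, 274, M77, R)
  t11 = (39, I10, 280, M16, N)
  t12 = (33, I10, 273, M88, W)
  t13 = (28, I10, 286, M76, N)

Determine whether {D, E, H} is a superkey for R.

Yes

All 13 rows have distinct {D, E, H} values, so {D, E, H} → (all attributes) holds and {D, E, H} is a superkey.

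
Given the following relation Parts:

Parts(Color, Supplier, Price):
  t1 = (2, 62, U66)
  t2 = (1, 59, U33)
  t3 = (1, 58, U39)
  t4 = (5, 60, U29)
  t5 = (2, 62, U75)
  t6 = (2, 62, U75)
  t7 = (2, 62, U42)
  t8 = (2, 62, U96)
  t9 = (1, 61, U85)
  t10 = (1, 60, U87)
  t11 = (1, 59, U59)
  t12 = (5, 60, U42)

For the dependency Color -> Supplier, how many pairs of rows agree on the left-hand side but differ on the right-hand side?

Color=2: all 5 rows agree on Supplier — 0 pairs.
Color=1: violating pairs (2,3), (2,9), (2,10), (3,9), (3,10), (3,11), (9,10), (9,11), (10,11) — 9 pairs.
Color=5: all 2 rows agree on Supplier — 0 pairs.

9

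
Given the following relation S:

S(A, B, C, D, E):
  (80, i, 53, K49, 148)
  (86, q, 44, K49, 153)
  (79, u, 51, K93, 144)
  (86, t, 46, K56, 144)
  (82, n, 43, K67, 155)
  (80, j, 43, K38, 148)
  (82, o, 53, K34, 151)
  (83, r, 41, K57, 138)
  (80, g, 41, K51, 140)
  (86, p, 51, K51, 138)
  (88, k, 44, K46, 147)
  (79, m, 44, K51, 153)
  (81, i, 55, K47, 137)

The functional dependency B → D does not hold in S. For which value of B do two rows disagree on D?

i

B=i: 2 rows → D takes values {K49, K47} — violation
B=q: 1 row → D = K49 ✓
B=u: 1 row → D = K93 ✓
B=t: 1 row → D = K56 ✓
B=n: 1 row → D = K67 ✓
B=j: 1 row → D = K38 ✓
B=o: 1 row → D = K34 ✓
B=r: 1 row → D = K57 ✓
B=g: 1 row → D = K51 ✓
B=p: 1 row → D = K51 ✓
B=k: 1 row → D = K46 ✓
B=m: 1 row → D = K51 ✓
The only B value with inconsistent D is B=i.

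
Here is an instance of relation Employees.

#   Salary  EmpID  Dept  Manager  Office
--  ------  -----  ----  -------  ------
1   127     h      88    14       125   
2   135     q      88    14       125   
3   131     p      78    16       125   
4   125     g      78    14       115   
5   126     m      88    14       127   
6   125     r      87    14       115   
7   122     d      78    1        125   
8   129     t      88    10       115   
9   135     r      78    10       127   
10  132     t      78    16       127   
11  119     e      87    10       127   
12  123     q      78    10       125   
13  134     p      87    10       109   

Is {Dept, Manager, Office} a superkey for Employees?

Rows 1 and 2 have the same {Dept, Manager, Office} value (Dept=88, Manager=14, Office=125) but are distinct tuples, so {Dept, Manager, Office} does not determine every attribute — not a superkey.

No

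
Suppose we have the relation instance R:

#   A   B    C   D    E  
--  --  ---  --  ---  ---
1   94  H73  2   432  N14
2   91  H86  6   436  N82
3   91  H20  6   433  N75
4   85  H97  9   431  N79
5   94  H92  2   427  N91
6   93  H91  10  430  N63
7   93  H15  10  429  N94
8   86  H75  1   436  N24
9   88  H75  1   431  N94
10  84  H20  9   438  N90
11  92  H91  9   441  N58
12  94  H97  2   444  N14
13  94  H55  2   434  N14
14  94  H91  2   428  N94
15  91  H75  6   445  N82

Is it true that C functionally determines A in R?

C=2: rows 1, 5, 12, 13, 14 → A = 94, 94, 94, 94, 94 ✓
C=6: rows 2, 3, 15 → A = 91, 91, 91 ✓
C=9: rows 4, 10, 11 → A takes values {85, 84, 92} — violation
C=10: rows 6, 7 → A = 93, 93 ✓
C=1: rows 8, 9 → A takes values {86, 88} — violation
Two rows agree on C but differ on A, so C -> A does not hold.

No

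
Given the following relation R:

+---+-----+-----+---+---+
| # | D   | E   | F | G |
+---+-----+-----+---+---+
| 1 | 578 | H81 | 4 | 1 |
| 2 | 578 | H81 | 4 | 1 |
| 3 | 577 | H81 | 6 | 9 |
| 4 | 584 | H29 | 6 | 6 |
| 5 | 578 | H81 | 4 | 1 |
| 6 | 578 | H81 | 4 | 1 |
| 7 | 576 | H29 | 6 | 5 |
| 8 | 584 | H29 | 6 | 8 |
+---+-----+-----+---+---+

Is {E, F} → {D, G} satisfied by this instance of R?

No

(E=H81, F=4): rows 1, 2, 5, 6 → {D,G} = (578, 1), (578, 1), (578, 1), (578, 1) ✓
(E=H81, F=6): row 3 → {D,G} = (577, 9) ✓
(E=H29, F=6): rows 4, 7, 8 → {D,G} takes values {(584, 6), (576, 5), (584, 8)} — violation
Two rows agree on {E, F} but differ on {D, G}, so {E, F} → {D, G} does not hold.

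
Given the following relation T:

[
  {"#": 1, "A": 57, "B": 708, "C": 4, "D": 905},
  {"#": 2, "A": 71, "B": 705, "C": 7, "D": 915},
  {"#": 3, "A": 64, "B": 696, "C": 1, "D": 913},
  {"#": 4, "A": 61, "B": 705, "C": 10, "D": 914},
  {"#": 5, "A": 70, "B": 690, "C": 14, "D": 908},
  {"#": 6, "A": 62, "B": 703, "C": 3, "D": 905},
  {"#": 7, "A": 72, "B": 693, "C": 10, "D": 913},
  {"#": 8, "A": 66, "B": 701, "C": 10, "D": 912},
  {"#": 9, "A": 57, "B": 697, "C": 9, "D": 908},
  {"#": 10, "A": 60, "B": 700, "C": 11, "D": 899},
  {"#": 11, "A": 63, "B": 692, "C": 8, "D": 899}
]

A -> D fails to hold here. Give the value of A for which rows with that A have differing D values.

57

A=57: rows 1, 9 → D takes values {905, 908} — violation
A=71: row 2 → D = 915 ✓
A=64: row 3 → D = 913 ✓
A=61: row 4 → D = 914 ✓
A=70: row 5 → D = 908 ✓
A=62: row 6 → D = 905 ✓
A=72: row 7 → D = 913 ✓
A=66: row 8 → D = 912 ✓
A=60: row 10 → D = 899 ✓
A=63: row 11 → D = 899 ✓
The only A value with inconsistent D is A=57.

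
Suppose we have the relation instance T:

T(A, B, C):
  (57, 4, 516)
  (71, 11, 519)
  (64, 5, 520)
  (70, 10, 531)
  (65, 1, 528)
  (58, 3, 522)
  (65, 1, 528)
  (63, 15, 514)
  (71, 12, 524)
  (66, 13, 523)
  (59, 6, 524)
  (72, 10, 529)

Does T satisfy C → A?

C=516: 1 row → A = 57 ✓
C=519: 1 row → A = 71 ✓
C=520: 1 row → A = 64 ✓
C=531: 1 row → A = 70 ✓
C=528: 2 rows → A = 65, 65 ✓
C=522: 1 row → A = 58 ✓
C=514: 1 row → A = 63 ✓
C=524: 2 rows → A takes values {71, 59} — violation
C=523: 1 row → A = 66 ✓
C=529: 1 row → A = 72 ✓
Two rows agree on C but differ on A, so C → A does not hold.

No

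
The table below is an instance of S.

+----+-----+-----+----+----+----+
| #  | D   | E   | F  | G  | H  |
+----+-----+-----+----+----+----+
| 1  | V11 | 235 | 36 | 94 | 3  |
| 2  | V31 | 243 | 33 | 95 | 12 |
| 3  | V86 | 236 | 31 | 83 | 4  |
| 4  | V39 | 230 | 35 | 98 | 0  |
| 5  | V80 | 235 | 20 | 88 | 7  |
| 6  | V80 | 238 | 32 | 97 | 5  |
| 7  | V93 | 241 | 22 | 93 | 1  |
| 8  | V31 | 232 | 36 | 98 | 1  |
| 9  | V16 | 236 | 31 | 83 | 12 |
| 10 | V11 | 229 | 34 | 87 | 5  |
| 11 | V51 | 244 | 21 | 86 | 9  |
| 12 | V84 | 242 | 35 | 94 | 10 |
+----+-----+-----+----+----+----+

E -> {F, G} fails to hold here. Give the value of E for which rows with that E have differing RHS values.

E=235: rows 1, 5 → {F,G} takes values {(36, 94), (20, 88)} — violation
E=243: row 2 → {F,G} = (33, 95) ✓
E=236: rows 3, 9 → {F,G} = (31, 83), (31, 83) ✓
E=230: row 4 → {F,G} = (35, 98) ✓
E=238: row 6 → {F,G} = (32, 97) ✓
E=241: row 7 → {F,G} = (22, 93) ✓
E=232: row 8 → {F,G} = (36, 98) ✓
E=229: row 10 → {F,G} = (34, 87) ✓
E=244: row 11 → {F,G} = (21, 86) ✓
E=242: row 12 → {F,G} = (35, 94) ✓
The only E value with inconsistent RHS is E=235.

235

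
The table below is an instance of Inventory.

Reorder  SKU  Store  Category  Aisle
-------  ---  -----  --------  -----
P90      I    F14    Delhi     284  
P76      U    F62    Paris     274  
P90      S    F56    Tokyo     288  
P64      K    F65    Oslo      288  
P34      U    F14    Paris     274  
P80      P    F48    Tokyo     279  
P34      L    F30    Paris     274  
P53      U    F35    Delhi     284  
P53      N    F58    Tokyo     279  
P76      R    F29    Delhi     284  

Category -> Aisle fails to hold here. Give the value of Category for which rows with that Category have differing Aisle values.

Category=Delhi: 3 rows → Aisle = 284, 284, 284 ✓
Category=Paris: 3 rows → Aisle = 274, 274, 274 ✓
Category=Tokyo: 3 rows → Aisle takes values {288, 279} — violation
Category=Oslo: 1 row → Aisle = 288 ✓
The only Category value with inconsistent Aisle is Category=Tokyo.

Tokyo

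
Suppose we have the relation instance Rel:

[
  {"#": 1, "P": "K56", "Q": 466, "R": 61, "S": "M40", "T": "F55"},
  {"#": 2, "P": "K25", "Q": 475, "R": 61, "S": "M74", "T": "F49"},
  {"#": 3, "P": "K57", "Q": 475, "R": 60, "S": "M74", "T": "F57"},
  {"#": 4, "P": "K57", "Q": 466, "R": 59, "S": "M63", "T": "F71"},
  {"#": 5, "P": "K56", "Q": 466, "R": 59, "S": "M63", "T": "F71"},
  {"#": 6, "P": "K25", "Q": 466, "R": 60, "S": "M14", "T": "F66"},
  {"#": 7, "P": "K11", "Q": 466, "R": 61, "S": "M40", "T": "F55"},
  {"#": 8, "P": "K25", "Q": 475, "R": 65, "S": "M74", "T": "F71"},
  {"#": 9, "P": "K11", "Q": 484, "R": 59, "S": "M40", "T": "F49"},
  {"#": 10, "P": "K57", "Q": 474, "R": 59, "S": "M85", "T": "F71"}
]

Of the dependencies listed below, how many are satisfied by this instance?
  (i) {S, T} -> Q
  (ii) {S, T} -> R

(i) {S, T} -> Q: every LHS value maps to a single RHS value — holds.
(ii) {S, T} -> R: every LHS value maps to a single RHS value — holds.
2 of the 2 dependencies hold.

2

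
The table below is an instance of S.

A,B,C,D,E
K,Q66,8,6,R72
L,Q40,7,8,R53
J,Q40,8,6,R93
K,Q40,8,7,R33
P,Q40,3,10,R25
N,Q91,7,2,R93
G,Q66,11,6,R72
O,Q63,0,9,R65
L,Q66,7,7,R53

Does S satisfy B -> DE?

No

B=Q66: 3 rows → {D,E} takes values {(6, R72), (7, R53)} — violation
B=Q40: 4 rows → {D,E} takes values {(8, R53), (6, R93), (7, R33), (10, R25)} — violation
B=Q91: 1 row → {D,E} = (2, R93) ✓
B=Q63: 1 row → {D,E} = (9, R65) ✓
Two rows agree on B but differ on DE, so B -> DE does not hold.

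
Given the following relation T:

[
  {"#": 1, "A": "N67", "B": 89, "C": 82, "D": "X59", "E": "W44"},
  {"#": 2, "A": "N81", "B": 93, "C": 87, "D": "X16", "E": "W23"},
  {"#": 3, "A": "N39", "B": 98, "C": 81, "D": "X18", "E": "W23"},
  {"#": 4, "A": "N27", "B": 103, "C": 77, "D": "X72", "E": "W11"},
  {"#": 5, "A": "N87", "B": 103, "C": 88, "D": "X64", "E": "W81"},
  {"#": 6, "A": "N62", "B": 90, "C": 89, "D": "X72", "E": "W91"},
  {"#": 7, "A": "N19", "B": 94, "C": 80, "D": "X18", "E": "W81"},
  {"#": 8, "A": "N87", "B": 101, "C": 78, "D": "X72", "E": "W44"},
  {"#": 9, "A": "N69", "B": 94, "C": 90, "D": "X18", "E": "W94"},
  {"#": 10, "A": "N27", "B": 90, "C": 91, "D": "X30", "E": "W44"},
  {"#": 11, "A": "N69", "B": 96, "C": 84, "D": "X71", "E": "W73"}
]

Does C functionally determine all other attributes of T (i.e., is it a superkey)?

Yes

All 11 rows have distinct C values, so C → (all attributes) holds and C is a superkey.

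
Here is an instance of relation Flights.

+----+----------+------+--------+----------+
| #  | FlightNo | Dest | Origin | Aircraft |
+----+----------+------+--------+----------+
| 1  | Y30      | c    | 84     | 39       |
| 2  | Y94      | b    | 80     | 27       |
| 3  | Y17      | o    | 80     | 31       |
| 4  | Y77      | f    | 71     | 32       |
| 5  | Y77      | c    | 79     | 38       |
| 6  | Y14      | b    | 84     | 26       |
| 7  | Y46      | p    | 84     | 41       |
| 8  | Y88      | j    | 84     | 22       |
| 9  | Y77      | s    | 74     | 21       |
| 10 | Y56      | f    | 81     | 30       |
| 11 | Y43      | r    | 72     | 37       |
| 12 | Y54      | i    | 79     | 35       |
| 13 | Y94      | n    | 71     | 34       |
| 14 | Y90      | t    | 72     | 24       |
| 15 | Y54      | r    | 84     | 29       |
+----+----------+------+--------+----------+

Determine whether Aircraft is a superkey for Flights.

Yes

All 15 rows have distinct Aircraft values, so Aircraft → (all attributes) holds and Aircraft is a superkey.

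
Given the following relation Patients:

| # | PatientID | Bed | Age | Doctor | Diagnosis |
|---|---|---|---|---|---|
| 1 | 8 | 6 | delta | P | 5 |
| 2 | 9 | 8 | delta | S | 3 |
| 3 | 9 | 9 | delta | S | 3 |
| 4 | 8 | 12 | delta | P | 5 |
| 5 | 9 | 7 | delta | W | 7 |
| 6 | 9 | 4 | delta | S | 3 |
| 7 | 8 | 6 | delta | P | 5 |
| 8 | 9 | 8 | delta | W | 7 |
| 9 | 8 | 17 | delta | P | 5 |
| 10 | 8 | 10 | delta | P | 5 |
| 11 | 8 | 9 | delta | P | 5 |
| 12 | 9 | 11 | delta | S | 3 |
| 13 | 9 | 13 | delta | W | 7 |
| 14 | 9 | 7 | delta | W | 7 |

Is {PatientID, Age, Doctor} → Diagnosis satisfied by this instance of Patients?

(PatientID=8, Age=delta, Doctor=P): rows 1, 4, 7, 9, 10, 11 → Diagnosis = 5, 5, 5, 5, 5, 5 ✓
(PatientID=9, Age=delta, Doctor=S): rows 2, 3, 6, 12 → Diagnosis = 3, 3, 3, 3 ✓
(PatientID=9, Age=delta, Doctor=W): rows 5, 8, 13, 14 → Diagnosis = 7, 7, 7, 7 ✓
Every {PatientID, Age, Doctor} value is associated with a single Diagnosis value, so {PatientID, Age, Doctor} → Diagnosis holds.

Yes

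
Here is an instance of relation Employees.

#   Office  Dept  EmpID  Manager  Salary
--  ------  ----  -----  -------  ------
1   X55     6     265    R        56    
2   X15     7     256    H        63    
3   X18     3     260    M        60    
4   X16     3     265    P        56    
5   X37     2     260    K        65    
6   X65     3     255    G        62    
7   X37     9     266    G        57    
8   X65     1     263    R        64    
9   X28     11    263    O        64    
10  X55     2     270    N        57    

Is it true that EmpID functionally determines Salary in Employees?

EmpID=265: rows 1, 4 → Salary = 56, 56 ✓
EmpID=256: row 2 → Salary = 63 ✓
EmpID=260: rows 3, 5 → Salary takes values {60, 65} — violation
EmpID=255: row 6 → Salary = 62 ✓
EmpID=266: row 7 → Salary = 57 ✓
EmpID=263: rows 8, 9 → Salary = 64, 64 ✓
EmpID=270: row 10 → Salary = 57 ✓
Two rows agree on EmpID but differ on Salary, so EmpID -> Salary does not hold.

No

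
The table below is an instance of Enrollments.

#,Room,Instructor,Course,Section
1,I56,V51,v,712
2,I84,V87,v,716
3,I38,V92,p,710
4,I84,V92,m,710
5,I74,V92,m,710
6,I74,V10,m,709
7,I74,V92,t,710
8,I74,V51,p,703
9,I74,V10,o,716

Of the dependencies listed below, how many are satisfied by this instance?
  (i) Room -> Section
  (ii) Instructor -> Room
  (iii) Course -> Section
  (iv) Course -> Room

0

(i) Room -> Section: Room=I84: rows 2, 4 → Section takes values {716, 710} — violation; Room=I74: rows 5, 6, 7, 8, 9 → Section takes values {710, 709, 703, 716} — violation — fails.
(ii) Instructor -> Room: Instructor=V51: rows 1, 8 → Room takes values {I56, I74} — violation; Instructor=V92: rows 3, 4, 5, 7 → Room takes values {I38, I84, I74} — violation — fails.
(iii) Course -> Section: Course=v: rows 1, 2 → Section takes values {712, 716} — violation; Course=p: rows 3, 8 → Section takes values {710, 703} — violation; Course=m: rows 4, 5, 6 → Section takes values {710, 709} — violation — fails.
(iv) Course -> Room: Course=v: rows 1, 2 → Room takes values {I56, I84} — violation; Course=p: rows 3, 8 → Room takes values {I38, I74} — violation; Course=m: rows 4, 5, 6 → Room takes values {I84, I74} — violation — fails.
None of the 4 dependencies hold.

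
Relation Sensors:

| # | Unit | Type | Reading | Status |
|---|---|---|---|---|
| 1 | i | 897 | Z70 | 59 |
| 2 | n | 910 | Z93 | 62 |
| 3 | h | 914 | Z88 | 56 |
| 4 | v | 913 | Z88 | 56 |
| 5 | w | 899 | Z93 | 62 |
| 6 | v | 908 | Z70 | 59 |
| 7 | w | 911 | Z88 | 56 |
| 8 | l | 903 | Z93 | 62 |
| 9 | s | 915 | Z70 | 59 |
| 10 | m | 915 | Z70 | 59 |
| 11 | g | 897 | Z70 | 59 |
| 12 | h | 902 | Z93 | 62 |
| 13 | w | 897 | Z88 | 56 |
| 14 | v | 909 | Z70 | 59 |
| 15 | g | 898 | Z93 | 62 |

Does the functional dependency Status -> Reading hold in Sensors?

Yes

Status=59: rows 1, 6, 9, 10, 11, 14 → Reading = Z70, Z70, Z70, Z70, Z70, Z70 ✓
Status=62: rows 2, 5, 8, 12, 15 → Reading = Z93, Z93, Z93, Z93, Z93 ✓
Status=56: rows 3, 4, 7, 13 → Reading = Z88, Z88, Z88, Z88 ✓
Every Status value is associated with a single Reading value, so Status -> Reading holds.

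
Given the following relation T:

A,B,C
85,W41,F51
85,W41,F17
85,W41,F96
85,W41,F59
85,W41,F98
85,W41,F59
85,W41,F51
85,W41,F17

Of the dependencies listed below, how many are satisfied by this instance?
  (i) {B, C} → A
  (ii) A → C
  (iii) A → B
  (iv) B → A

3

(i) {B, C} → A: every LHS value maps to a single RHS value — holds.
(ii) A → C: A=85: 8 rows → C takes values {F51, F17, F96, F59, F98} — violation — fails.
(iii) A → B: every LHS value maps to a single RHS value — holds.
(iv) B → A: every LHS value maps to a single RHS value — holds.
3 of the 4 dependencies hold.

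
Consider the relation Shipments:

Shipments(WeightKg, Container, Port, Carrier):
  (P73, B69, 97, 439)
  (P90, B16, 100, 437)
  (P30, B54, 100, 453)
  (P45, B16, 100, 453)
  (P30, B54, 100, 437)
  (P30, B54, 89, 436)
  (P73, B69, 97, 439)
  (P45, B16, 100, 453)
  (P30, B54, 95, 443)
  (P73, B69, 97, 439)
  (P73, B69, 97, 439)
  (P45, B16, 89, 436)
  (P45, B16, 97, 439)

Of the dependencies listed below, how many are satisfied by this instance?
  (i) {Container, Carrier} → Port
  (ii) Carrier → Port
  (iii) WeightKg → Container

3

(i) {Container, Carrier} → Port: every LHS value maps to a single RHS value — holds.
(ii) Carrier → Port: every LHS value maps to a single RHS value — holds.
(iii) WeightKg → Container: every LHS value maps to a single RHS value — holds.
3 of the 3 dependencies hold.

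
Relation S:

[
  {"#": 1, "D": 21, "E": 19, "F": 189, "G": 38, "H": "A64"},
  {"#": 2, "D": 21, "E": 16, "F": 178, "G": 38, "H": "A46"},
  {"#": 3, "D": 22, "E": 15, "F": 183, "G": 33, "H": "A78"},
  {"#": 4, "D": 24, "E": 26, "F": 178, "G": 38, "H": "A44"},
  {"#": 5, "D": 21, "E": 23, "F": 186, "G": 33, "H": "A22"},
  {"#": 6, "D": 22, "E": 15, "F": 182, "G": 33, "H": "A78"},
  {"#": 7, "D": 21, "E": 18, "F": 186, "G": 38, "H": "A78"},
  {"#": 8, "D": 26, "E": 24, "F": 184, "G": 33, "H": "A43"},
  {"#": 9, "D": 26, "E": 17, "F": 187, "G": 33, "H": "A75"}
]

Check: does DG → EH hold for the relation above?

No

(D=21, G=38): rows 1, 2, 7 → {E,H} takes values {(19, A64), (16, A46), (18, A78)} — violation
(D=22, G=33): rows 3, 6 → {E,H} = (15, A78), (15, A78) ✓
(D=24, G=38): row 4 → {E,H} = (26, A44) ✓
(D=21, G=33): row 5 → {E,H} = (23, A22) ✓
(D=26, G=33): rows 8, 9 → {E,H} takes values {(24, A43), (17, A75)} — violation
Two rows agree on DG but differ on EH, so DG → EH does not hold.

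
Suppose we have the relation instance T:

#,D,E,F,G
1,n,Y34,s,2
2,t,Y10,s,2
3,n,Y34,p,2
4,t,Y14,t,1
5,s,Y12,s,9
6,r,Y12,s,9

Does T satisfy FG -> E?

(F=s, G=2): rows 1, 2 → E takes values {Y34, Y10} — violation
(F=p, G=2): row 3 → E = Y34 ✓
(F=t, G=1): row 4 → E = Y14 ✓
(F=s, G=9): rows 5, 6 → E = Y12, Y12 ✓
Two rows agree on FG but differ on E, so FG -> E does not hold.

No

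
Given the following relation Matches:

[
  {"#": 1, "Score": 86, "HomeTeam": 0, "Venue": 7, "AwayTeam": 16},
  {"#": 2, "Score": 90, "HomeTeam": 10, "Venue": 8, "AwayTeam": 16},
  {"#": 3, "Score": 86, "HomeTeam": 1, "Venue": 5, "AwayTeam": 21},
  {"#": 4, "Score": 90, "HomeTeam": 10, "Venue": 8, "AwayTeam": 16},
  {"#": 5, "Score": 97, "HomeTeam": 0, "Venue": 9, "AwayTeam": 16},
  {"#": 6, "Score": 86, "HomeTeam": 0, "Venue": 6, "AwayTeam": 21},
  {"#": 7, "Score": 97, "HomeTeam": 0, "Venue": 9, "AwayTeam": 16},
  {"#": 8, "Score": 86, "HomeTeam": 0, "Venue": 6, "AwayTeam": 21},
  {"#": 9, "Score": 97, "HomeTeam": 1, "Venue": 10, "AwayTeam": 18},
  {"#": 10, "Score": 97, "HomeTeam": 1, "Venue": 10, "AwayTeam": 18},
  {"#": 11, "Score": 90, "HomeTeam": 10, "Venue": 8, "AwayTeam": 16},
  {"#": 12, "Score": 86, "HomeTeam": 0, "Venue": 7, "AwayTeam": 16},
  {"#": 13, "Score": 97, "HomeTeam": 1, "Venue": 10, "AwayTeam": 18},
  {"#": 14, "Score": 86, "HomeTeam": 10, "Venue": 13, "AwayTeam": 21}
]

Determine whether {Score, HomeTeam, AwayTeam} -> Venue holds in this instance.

Yes

(Score=86, HomeTeam=0, AwayTeam=16): rows 1, 12 → Venue = 7, 7 ✓
(Score=90, HomeTeam=10, AwayTeam=16): rows 2, 4, 11 → Venue = 8, 8, 8 ✓
(Score=86, HomeTeam=1, AwayTeam=21): row 3 → Venue = 5 ✓
(Score=97, HomeTeam=0, AwayTeam=16): rows 5, 7 → Venue = 9, 9 ✓
(Score=86, HomeTeam=0, AwayTeam=21): rows 6, 8 → Venue = 6, 6 ✓
(Score=97, HomeTeam=1, AwayTeam=18): rows 9, 10, 13 → Venue = 10, 10, 10 ✓
(Score=86, HomeTeam=10, AwayTeam=21): row 14 → Venue = 13 ✓
Every {Score, HomeTeam, AwayTeam} value is associated with a single Venue value, so {Score, HomeTeam, AwayTeam} -> Venue holds.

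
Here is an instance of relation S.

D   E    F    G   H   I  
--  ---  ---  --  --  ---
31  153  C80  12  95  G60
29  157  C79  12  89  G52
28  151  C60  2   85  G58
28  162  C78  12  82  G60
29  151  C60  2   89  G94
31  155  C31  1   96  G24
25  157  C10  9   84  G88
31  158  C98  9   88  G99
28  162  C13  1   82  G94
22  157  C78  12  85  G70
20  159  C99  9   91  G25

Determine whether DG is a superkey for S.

All 11 rows have distinct DG values, so DG → (all attributes) holds and DG is a superkey.

Yes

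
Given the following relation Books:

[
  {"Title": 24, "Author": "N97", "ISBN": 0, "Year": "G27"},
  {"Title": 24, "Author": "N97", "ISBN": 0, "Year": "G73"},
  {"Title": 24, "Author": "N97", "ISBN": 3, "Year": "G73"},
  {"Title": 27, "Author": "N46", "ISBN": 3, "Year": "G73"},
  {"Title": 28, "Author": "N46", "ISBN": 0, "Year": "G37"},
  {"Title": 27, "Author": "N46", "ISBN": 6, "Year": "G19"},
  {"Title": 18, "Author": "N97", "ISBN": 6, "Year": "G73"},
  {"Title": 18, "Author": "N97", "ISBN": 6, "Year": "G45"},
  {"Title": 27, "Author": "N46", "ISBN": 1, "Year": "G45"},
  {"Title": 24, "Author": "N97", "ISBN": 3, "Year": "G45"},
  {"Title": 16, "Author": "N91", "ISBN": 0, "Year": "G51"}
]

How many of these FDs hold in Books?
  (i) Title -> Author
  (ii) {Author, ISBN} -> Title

2

(i) Title -> Author: every LHS value maps to a single RHS value — holds.
(ii) {Author, ISBN} -> Title: every LHS value maps to a single RHS value — holds.
2 of the 2 dependencies hold.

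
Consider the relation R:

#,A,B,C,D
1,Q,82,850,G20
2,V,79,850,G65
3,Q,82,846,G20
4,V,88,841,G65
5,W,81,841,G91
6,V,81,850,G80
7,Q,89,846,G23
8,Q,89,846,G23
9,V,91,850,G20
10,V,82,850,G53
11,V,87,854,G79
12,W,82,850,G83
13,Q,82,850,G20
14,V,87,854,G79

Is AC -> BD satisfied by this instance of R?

No

(A=Q, C=850): rows 1, 13 → {B,D} = (82, G20), (82, G20) ✓
(A=V, C=850): rows 2, 6, 9, 10 → {B,D} takes values {(79, G65), (81, G80), (91, G20), (82, G53)} — violation
(A=Q, C=846): rows 3, 7, 8 → {B,D} takes values {(82, G20), (89, G23)} — violation
(A=V, C=841): row 4 → {B,D} = (88, G65) ✓
(A=W, C=841): row 5 → {B,D} = (81, G91) ✓
(A=V, C=854): rows 11, 14 → {B,D} = (87, G79), (87, G79) ✓
(A=W, C=850): row 12 → {B,D} = (82, G83) ✓
Two rows agree on AC but differ on BD, so AC -> BD does not hold.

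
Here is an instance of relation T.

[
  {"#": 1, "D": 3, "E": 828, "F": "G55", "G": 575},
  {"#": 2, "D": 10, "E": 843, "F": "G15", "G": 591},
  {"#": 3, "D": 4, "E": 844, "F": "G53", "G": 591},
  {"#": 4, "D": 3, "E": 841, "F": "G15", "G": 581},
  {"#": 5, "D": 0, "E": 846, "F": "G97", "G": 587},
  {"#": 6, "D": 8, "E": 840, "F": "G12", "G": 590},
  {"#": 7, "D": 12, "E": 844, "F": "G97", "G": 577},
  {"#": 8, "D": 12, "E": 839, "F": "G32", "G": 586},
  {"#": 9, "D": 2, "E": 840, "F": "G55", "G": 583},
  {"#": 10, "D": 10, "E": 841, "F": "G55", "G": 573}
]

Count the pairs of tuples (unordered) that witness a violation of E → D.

E=844: violating pairs (3,7) — 1 pair.
E=841: violating pairs (4,10) — 1 pair.
E=840: violating pairs (6,9) — 1 pair.

3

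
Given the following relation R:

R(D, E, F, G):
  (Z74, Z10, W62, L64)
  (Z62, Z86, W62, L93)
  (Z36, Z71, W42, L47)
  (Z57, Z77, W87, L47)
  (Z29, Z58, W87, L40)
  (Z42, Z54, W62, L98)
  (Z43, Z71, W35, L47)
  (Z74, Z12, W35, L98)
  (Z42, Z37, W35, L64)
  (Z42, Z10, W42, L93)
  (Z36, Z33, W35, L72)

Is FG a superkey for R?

All 11 rows have distinct FG values, so FG → (all attributes) holds and FG is a superkey.

Yes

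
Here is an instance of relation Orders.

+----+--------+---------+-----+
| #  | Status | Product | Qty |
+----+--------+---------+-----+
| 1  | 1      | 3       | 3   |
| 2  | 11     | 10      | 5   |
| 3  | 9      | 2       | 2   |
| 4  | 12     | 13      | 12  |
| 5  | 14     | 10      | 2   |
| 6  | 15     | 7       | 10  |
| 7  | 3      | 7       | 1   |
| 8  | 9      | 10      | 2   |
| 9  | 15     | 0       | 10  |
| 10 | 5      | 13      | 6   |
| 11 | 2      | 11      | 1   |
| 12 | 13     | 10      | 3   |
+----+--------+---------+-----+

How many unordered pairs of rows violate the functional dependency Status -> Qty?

0

Status=9: all 2 rows agree on Qty — 0 pairs.
Status=15: all 2 rows agree on Qty — 0 pairs.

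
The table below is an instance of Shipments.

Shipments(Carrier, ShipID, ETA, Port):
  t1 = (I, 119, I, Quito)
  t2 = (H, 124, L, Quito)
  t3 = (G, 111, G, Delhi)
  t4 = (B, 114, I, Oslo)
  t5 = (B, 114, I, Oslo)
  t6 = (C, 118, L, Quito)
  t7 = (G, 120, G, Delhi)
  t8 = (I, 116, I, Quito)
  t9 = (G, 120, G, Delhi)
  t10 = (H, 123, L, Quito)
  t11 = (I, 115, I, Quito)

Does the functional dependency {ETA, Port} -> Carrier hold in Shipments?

No

(ETA=I, Port=Quito): rows 1, 8, 11 → Carrier = I, I, I ✓
(ETA=L, Port=Quito): rows 2, 6, 10 → Carrier takes values {H, C} — violation
(ETA=G, Port=Delhi): rows 3, 7, 9 → Carrier = G, G, G ✓
(ETA=I, Port=Oslo): rows 4, 5 → Carrier = B, B ✓
Two rows agree on {ETA, Port} but differ on Carrier, so {ETA, Port} -> Carrier does not hold.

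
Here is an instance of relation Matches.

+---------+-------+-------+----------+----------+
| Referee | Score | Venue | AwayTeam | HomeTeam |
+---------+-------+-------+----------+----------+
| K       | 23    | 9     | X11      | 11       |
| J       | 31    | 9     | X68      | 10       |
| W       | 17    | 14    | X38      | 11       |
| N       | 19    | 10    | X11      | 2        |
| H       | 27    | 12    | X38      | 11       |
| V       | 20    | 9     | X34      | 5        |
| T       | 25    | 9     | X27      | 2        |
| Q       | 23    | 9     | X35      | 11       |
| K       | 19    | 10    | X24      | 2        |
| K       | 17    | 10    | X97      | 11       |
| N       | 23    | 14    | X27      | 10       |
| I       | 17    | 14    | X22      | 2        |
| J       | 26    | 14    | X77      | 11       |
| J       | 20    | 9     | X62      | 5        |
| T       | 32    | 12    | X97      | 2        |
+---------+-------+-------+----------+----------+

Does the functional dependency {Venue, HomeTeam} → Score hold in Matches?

(Venue=9, HomeTeam=11): 2 rows → Score = 23, 23 ✓
(Venue=9, HomeTeam=10): 1 row → Score = 31 ✓
(Venue=14, HomeTeam=11): 2 rows → Score takes values {17, 26} — violation
(Venue=10, HomeTeam=2): 2 rows → Score = 19, 19 ✓
(Venue=12, HomeTeam=11): 1 row → Score = 27 ✓
(Venue=9, HomeTeam=5): 2 rows → Score = 20, 20 ✓
(Venue=9, HomeTeam=2): 1 row → Score = 25 ✓
(Venue=10, HomeTeam=11): 1 row → Score = 17 ✓
(Venue=14, HomeTeam=10): 1 row → Score = 23 ✓
(Venue=14, HomeTeam=2): 1 row → Score = 17 ✓
(Venue=12, HomeTeam=2): 1 row → Score = 32 ✓
Two rows agree on {Venue, HomeTeam} but differ on Score, so {Venue, HomeTeam} → Score does not hold.

No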